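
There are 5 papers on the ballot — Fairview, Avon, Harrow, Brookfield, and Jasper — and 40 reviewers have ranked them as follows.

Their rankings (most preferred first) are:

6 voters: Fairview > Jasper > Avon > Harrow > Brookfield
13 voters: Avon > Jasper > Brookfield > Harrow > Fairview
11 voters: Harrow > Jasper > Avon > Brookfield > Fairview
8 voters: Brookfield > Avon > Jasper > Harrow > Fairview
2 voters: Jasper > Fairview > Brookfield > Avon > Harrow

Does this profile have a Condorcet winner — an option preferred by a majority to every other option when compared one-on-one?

Head-to-head results (40 voters total):
Fairview vs Avon: Avon wins 32–8.
Fairview vs Harrow: Harrow wins 32–8.
Fairview vs Brookfield: Brookfield wins 32–8.
Fairview vs Jasper: Jasper wins 34–6.
Avon vs Harrow: Avon wins 29–11.
Avon vs Brookfield: Avon wins 30–10.
Avon vs Jasper: Avon wins 21–19.
Harrow vs Brookfield: Brookfield wins 23–17.
Harrow vs Jasper: Jasper wins 29–11.
Brookfield vs Jasper: Jasper wins 32–8.
Avon beats each rival — Fairview (32–8), Harrow (29–11), Brookfield (30–10), Jasper (21–19) — so Avon is the Condorcet winner.

Yes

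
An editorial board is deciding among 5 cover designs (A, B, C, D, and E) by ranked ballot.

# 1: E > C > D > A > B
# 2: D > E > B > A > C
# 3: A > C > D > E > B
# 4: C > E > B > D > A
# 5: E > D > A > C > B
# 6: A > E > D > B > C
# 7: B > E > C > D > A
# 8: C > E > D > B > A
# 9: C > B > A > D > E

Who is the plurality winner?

C

First-place vote totals:
  A: 2
  B: 1
  C: 3
  D: 1
  E: 2
C has the most first-place votes.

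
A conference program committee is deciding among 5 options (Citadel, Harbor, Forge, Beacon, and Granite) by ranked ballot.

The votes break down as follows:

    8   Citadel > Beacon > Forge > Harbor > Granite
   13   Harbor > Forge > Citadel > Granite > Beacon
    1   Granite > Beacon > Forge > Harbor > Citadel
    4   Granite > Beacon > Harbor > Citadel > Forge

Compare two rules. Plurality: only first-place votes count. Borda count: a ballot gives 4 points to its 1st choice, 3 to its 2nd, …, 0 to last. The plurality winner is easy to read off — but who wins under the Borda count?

Plurality first-place counts: Citadel 8, Harbor 13, Forge 0, Beacon 0, Granite 5 → Harbor.
Borda totals: Citadel 62, Harbor 69, Forge 57, Beacon 39, Granite 33 → Harbor.

Harbor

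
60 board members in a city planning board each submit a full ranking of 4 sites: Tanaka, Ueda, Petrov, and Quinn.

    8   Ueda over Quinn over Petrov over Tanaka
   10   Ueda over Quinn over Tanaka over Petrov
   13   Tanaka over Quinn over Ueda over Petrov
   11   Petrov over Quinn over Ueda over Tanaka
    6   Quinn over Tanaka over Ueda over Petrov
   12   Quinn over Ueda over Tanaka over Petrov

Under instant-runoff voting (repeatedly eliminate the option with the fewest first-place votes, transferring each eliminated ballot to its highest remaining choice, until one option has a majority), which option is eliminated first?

Round 1: Ueda 18, Quinn 18, Tanaka 13, Petrov 11. Petrov has the fewest and is eliminated.
Round 2: Quinn 29, Ueda 18, Tanaka 13. Tanaka has the fewest and is eliminated.
Round 3: Quinn 42, Ueda 18. Quinn has a majority.

Petrov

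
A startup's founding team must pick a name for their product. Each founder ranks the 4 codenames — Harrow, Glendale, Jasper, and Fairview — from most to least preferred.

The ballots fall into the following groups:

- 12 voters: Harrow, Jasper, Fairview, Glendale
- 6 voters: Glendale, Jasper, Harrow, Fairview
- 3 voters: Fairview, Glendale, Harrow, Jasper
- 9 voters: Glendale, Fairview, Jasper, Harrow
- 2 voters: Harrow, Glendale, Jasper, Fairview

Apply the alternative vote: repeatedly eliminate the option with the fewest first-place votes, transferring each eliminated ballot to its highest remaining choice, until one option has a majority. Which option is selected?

Round 1: Glendale 15, Harrow 14, Fairview 3, Jasper 0. Jasper has the fewest and is eliminated.
Round 2: Glendale 15, Harrow 14, Fairview 3. Fairview has the fewest and is eliminated.
Round 3: Glendale 18, Harrow 14. Glendale has a majority.

Glendale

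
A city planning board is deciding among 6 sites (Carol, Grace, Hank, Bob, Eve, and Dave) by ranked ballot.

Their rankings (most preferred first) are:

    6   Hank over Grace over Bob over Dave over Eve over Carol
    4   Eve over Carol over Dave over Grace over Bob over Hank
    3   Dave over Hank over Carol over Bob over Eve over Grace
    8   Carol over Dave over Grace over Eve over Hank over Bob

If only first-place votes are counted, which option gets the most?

Carol

First-place vote totals:
  Carol: 8
  Grace: 0
  Hank: 6
  Bob: 0
  Eve: 4
  Dave: 3
Carol has the most first-place votes.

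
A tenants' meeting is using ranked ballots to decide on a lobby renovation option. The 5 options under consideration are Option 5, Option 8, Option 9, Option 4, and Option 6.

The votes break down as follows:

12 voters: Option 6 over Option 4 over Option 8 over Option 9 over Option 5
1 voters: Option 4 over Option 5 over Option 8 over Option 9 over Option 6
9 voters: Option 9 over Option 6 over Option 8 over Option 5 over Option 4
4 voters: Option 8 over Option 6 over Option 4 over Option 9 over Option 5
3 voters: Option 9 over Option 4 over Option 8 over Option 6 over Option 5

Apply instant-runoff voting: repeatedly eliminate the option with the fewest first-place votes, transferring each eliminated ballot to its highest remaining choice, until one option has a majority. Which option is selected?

Round 1: Option 9 12, Option 6 12, Option 8 4, Option 4 1, Option 5 0. Option 5 has the fewest and is eliminated.
Round 2: Option 9 12, Option 6 12, Option 8 4, Option 4 1. Option 4 has the fewest and is eliminated.
Round 3: Option 9 12, Option 6 12, Option 8 5. Option 8 has the fewest and is eliminated.
Round 4: Option 6 16, Option 9 13. Option 6 has a majority.

Option 6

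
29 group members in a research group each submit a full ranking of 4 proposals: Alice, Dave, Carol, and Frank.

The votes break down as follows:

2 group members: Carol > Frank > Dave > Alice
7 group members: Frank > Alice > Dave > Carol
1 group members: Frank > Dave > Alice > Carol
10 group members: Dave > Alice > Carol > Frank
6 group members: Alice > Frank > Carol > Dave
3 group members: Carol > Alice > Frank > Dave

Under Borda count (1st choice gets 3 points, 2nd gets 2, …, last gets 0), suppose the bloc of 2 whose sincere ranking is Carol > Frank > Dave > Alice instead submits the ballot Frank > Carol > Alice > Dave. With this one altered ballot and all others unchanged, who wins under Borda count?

Alice

Borda totals with the altered ballot: Alice 61, Dave 39, Carol 29, Frank 45.
The winner is unchanged: still Alice.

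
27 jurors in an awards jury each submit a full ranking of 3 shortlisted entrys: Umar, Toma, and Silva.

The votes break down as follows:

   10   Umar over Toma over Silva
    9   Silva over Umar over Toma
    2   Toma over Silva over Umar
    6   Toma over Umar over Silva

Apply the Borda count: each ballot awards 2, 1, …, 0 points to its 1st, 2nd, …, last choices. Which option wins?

Umar

Borda scores:
  Umar: 10·2 + 9·1 + 2·0 + 6·1 = 35
  Toma: 10·1 + 9·0 + 2·2 + 6·2 = 26
  Silva: 10·0 + 9·2 + 2·1 + 6·0 = 20
Umar has the highest total.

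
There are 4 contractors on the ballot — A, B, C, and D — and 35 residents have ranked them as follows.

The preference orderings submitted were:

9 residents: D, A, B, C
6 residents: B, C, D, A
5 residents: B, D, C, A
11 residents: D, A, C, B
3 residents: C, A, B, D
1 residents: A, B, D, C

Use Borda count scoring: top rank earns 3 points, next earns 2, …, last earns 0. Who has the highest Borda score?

Borda scores:
  A: 9·2 + 6·0 + 5·0 + 11·2 + 3·2 + 3 = 49
  B: 9·1 + 6·3 + 5·3 + 11·0 + 3·1 + 2 = 47
  C: 9·0 + 6·2 + 5·1 + 11·1 + 3·3 + 0 = 37
  D: 9·3 + 6·1 + 5·2 + 11·3 + 3·0 + 1 = 77
D has the highest total.

D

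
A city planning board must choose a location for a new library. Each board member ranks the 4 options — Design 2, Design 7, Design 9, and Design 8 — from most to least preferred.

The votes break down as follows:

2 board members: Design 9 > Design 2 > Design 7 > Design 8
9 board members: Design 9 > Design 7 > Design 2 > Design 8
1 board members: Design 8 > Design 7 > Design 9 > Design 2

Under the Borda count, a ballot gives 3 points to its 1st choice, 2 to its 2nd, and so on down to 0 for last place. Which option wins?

Design 9

Borda scores:
  Design 2: 2·2 + 9·1 + 0 = 13
  Design 7: 2·1 + 9·2 + 2 = 22
  Design 9: 2·3 + 9·3 + 1 = 34
  Design 8: 2·0 + 9·0 + 3 = 3
Design 9 has the highest total.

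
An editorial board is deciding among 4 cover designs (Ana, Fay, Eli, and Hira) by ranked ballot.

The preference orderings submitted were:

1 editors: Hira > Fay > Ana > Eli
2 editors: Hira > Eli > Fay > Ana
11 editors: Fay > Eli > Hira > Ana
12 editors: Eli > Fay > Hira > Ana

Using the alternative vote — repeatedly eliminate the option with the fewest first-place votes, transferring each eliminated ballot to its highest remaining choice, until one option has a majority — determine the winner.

Eli

Round 1: Eli 12, Fay 11, Hira 3, Ana 0. Ana has the fewest and is eliminated.
Round 2: Eli 12, Fay 11, Hira 3. Hira has the fewest and is eliminated.
Round 3: Eli 14, Fay 12. Eli has a majority.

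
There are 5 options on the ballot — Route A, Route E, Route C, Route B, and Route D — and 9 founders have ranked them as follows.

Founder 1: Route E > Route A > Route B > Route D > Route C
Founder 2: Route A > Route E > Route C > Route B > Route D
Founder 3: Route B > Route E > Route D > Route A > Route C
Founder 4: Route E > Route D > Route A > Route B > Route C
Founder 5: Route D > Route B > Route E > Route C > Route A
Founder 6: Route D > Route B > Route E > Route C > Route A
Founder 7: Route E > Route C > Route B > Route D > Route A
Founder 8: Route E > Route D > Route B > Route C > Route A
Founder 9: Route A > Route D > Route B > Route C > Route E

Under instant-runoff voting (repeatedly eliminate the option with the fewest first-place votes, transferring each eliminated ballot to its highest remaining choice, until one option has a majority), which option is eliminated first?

Round 1: Route E 4, Route A 2, Route D 2, Route B 1, Route C 0. Route C has the fewest and is eliminated.
Round 2: Route E 4, Route A 2, Route D 2, Route B 1. Route B has the fewest and is eliminated.
Round 3: Route E 5, Route A 2, Route D 2. Route E has a majority.

Route C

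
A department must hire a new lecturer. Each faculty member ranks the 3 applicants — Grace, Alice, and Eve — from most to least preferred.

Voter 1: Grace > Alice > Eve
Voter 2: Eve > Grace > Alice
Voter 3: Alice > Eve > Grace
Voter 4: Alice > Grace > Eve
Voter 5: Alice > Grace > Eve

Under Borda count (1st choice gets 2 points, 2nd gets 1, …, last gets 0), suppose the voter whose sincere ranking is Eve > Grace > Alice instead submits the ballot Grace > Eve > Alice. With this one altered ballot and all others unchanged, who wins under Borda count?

Alice

Borda totals with the altered ballot: Grace 6, Alice 7, Eve 2.
The winner is unchanged: still Alice.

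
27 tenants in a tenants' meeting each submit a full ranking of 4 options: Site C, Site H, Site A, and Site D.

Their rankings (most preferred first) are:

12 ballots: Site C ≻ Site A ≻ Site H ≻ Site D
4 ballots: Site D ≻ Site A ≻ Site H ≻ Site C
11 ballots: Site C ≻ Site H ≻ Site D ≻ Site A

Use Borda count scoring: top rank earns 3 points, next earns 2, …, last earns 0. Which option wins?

Site C

Borda scores:
  Site C: 12·3 + 4·0 + 11·3 = 69
  Site H: 12·1 + 4·1 + 11·2 = 38
  Site A: 12·2 + 4·2 + 11·0 = 32
  Site D: 12·0 + 4·3 + 11·1 = 23
Site C has the highest total.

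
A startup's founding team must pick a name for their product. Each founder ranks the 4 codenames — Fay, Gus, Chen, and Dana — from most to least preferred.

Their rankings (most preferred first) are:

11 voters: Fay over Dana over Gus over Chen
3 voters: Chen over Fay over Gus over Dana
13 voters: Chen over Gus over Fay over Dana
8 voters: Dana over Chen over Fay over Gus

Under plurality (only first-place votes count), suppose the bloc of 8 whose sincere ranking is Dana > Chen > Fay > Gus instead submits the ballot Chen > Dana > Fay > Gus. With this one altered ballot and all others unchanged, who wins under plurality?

Chen

First-place totals with the altered ballot: Fay 11, Gus 0, Chen 24, Dana 0.
The winner is unchanged: still Chen.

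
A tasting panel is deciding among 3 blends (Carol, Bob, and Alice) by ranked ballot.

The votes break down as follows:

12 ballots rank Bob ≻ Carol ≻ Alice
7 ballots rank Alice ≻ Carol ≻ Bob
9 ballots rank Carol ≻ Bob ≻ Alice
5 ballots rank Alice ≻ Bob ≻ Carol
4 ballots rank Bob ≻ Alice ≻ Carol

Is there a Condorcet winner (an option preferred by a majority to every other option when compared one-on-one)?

Yes

Head-to-head results (37 voters total):
Carol vs Bob: Bob wins 21–16.
Carol vs Alice: Carol wins 21–16.
Bob vs Alice: Bob wins 25–12.
Bob beats each rival — Carol (21–16), Alice (25–12) — so Bob is the Condorcet winner.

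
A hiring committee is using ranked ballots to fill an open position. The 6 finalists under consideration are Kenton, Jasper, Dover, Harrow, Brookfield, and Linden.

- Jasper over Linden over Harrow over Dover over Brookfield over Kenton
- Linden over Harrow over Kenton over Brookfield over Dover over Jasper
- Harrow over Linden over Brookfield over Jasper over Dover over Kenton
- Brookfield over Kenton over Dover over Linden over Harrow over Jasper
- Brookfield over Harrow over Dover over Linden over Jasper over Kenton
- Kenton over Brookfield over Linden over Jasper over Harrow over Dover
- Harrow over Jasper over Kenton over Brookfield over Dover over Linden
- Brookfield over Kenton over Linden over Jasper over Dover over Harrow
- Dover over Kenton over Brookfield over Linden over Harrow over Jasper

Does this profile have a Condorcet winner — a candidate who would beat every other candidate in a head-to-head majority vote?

Yes

Head-to-head results (9 voters total):
Kenton vs Jasper: Kenton wins 5–4.
Kenton vs Dover: Kenton wins 5–4.
Kenton vs Harrow: Harrow wins 5–4.
Kenton vs Brookfield: Brookfield wins 5–4.
Kenton vs Linden: Kenton wins 5–4.
Jasper vs Dover: Jasper wins 5–4.
Jasper vs Harrow: Harrow wins 6–3.
Jasper vs Brookfield: Brookfield wins 7–2.
Jasper vs Linden: Linden wins 7–2.
Dover vs Harrow: Harrow wins 6–3.
Dover vs Brookfield: Brookfield wins 7–2.
Dover vs Linden: Linden wins 5–4.
Harrow vs Brookfield: Brookfield wins 5–4.
Harrow vs Linden: Linden wins 6–3.
Brookfield vs Linden: Brookfield wins 6–3.
Brookfield beats each rival — Kenton (5–4), Jasper (7–2), Dover (7–2), Harrow (5–4), Linden (6–3) — so Brookfield is the Condorcet winner.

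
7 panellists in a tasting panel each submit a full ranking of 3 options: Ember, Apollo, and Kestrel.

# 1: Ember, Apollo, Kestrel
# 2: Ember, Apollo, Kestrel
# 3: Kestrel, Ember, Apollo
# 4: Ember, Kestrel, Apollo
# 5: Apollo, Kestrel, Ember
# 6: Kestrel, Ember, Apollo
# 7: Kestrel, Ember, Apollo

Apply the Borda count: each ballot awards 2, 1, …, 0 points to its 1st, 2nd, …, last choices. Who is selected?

Borda scores:
  Ember: 2 + 2 + 1 + 2 + 0 + 1 + 1 = 9
  Apollo: 1 + 1 + 0 + 0 + 2 + 0 + 0 = 4
  Kestrel: 0 + 0 + 2 + 1 + 1 + 2 + 2 = 8
Ember has the highest total.

Ember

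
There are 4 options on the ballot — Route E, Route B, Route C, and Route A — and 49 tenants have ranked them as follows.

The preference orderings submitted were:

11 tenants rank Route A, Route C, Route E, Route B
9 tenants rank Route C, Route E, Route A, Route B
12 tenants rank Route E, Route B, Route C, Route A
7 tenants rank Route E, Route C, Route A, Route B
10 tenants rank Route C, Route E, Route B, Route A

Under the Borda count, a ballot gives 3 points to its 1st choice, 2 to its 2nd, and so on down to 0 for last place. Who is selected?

Borda scores:
  Route E: 11·1 + 9·2 + 12·3 + 7·3 + 10·2 = 106
  Route B: 11·0 + 9·0 + 12·2 + 7·0 + 10·1 = 34
  Route C: 11·2 + 9·3 + 12·1 + 7·2 + 10·3 = 105
  Route A: 11·3 + 9·1 + 12·0 + 7·1 + 10·0 = 49
Route E has the highest total.

Route E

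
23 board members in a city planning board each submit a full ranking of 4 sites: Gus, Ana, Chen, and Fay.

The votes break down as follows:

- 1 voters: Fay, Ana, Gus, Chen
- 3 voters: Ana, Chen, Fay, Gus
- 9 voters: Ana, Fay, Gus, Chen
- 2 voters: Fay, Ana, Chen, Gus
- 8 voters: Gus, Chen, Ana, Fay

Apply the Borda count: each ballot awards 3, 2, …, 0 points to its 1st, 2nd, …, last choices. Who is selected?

Ana

Borda scores:
  Gus: 1 + 3·0 + 9·1 + 2·0 + 8·3 = 34
  Ana: 2 + 3·3 + 9·3 + 2·2 + 8·1 = 50
  Chen: 0 + 3·2 + 9·0 + 2·1 + 8·2 = 24
  Fay: 3 + 3·1 + 9·2 + 2·3 + 8·0 = 30
Ana has the highest total.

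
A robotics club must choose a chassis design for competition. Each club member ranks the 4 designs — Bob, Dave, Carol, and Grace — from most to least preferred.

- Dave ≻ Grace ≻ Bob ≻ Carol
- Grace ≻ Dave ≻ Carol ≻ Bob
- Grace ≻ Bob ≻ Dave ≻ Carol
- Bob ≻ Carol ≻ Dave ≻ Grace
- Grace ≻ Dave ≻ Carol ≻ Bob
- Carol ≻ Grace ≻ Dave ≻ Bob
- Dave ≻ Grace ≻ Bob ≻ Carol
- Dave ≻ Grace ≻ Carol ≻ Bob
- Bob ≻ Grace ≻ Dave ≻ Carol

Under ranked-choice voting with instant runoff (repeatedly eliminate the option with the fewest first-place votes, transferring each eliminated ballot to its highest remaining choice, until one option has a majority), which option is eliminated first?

Carol

Round 1: Dave 3, Grace 3, Bob 2, Carol 1. Carol has the fewest and is eliminated.
Round 2: Grace 4, Dave 3, Bob 2. Bob has the fewest and is eliminated.
Round 3: Grace 5, Dave 4. Grace has a majority.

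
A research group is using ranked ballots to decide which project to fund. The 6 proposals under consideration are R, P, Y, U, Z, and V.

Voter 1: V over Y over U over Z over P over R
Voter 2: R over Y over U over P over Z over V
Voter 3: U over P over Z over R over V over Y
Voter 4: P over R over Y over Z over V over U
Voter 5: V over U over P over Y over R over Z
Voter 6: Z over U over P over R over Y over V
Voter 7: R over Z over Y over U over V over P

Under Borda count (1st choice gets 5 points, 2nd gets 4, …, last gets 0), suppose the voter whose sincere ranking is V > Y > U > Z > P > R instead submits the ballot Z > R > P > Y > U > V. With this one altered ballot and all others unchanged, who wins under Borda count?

Borda totals with the altered ballot: R 23, P 20, Y 15, U 19, Z 20, V 8.
The switch changes the winner from U to R.

R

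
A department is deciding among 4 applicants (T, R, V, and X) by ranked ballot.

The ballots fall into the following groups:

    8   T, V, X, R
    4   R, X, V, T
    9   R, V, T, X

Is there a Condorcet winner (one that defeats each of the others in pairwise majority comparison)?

Yes

Head-to-head results (21 voters total):
T vs R: R wins 13–8.
T vs V: V wins 13–8.
T vs X: T wins 17–4.
R vs V: R wins 13–8.
R vs X: R wins 13–8.
V vs X: V wins 17–4.
R beats each rival — T (13–8), V (13–8), X (13–8) — so R is the Condorcet winner.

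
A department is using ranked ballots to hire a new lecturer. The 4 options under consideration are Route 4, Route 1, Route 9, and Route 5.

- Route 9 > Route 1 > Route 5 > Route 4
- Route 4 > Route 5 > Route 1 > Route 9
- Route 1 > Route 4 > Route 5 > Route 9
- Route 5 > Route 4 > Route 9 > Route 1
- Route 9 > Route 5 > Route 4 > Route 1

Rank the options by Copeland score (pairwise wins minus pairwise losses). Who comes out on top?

Route 5

Pairwise results:
  Route 4 vs Route 1: Route 4 wins 3–2.
  Route 4 vs Route 9: Route 4 wins 3–2.
  Route 4 vs Route 5: Route 5 wins 3–2.
  Route 1 vs Route 9: Route 9 wins 3–2.
  Route 1 vs Route 5: Route 5 wins 3–2.
  Route 9 vs Route 5: Route 5 wins 3–2.
Copeland scores (wins − losses):
  Route 4: 2 − 1 = 1
  Route 1: 0 − 3 = -3
  Route 9: 1 − 2 = -1
  Route 5: 3 − 0 = 3
Route 5 has the best Copeland score.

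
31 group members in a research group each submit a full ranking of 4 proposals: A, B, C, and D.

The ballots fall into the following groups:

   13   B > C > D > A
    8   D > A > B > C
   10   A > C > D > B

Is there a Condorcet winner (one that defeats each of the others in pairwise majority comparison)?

Head-to-head results (31 voters total):
A vs B: A wins 18–13.
A vs C: A wins 18–13.
A vs D: D wins 21–10.
B vs C: B wins 21–10.
B vs D: D wins 18–13.
C vs D: C wins 23–8.
No candidate beats all others: A beats C beats D beats A, a majority cycle.

No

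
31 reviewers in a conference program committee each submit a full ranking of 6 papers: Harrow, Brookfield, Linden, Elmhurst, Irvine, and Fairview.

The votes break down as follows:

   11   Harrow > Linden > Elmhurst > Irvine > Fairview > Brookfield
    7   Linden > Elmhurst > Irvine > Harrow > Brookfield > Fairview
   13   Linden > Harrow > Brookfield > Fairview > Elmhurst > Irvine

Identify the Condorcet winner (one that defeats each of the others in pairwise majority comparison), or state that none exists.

Head-to-head results (31 voters total):
Harrow vs Brookfield: Harrow wins 31–0.
Harrow vs Linden: Linden wins 20–11.
Harrow vs Elmhurst: Harrow wins 24–7.
Harrow vs Irvine: Harrow wins 24–7.
Harrow vs Fairview: Harrow wins 31–0.
Brookfield vs Linden: Linden wins 31–0.
Brookfield vs Elmhurst: Elmhurst wins 18–13.
Brookfield vs Irvine: Irvine wins 18–13.
Brookfield vs Fairview: Brookfield wins 20–11.
Linden vs Elmhurst: Linden wins 31–0.
Linden vs Irvine: Linden wins 31–0.
Linden vs Fairview: Linden wins 31–0.
Elmhurst vs Irvine: Elmhurst wins 31–0.
Elmhurst vs Fairview: Elmhurst wins 18–13.
Irvine vs Fairview: Irvine wins 18–13.
Linden beats each rival — Harrow (20–11), Brookfield (31–0), Elmhurst (31–0), Irvine (31–0), Fairview (31–0) — so Linden is the Condorcet winner.

Linden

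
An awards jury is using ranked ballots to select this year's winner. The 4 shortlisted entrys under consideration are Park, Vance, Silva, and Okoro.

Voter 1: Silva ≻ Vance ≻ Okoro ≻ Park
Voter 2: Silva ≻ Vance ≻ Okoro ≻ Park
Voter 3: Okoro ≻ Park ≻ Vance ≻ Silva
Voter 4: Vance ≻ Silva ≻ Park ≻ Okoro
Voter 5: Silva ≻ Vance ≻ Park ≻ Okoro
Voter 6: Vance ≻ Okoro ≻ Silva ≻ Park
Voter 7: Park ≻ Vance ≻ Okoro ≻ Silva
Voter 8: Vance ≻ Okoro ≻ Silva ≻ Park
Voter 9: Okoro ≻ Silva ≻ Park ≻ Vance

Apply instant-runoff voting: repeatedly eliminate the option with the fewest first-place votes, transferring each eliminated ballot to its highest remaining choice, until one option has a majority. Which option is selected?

Vance

Round 1: Vance 3, Silva 3, Okoro 2, Park 1. Park has the fewest and is eliminated.
Round 2: Vance 4, Silva 3, Okoro 2. Okoro has the fewest and is eliminated.
Round 3: Vance 5, Silva 4. Vance has a majority.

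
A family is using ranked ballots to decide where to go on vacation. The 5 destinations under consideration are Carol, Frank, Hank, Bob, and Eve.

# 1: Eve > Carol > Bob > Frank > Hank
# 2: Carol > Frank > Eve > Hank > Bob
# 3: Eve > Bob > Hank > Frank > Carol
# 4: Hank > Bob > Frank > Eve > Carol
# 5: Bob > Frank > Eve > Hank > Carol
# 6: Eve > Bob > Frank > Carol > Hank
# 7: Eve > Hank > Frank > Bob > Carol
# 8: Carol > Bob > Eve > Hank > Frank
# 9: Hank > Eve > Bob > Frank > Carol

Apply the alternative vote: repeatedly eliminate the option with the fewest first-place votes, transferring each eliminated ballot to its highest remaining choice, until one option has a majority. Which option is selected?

Eve

Round 1: Eve 4, Carol 2, Hank 2, Bob 1, Frank 0. Frank has the fewest and is eliminated.
Round 2: Eve 4, Carol 2, Hank 2, Bob 1. Bob has the fewest and is eliminated.
Round 3: Eve 5, Carol 2, Hank 2. Eve has a majority.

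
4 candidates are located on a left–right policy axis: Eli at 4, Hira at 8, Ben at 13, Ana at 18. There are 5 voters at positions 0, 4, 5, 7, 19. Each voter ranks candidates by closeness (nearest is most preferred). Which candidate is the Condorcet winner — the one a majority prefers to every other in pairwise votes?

With single-peaked preferences on a line, the Condorcet winner is the candidate closest to the median voter.
The median voter (position 5) is closest to Eli at 4.
Check: Eli vs Hira — voters closer to Eli: 3 of 5.

Eli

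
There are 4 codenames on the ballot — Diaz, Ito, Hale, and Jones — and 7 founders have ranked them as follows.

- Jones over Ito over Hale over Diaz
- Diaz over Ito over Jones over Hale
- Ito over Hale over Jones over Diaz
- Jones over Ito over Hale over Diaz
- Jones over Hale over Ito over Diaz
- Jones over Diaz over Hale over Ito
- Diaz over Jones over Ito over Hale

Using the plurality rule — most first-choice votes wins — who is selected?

Jones

First-place vote totals:
  Diaz: 2
  Ito: 1
  Hale: 0
  Jones: 4
Jones has the most first-place votes.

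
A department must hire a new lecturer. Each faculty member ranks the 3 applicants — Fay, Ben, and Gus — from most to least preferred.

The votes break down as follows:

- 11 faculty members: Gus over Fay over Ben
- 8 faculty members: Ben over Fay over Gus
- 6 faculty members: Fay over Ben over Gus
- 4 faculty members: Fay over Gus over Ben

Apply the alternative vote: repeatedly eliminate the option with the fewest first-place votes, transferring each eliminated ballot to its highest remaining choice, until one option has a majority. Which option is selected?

Fay

Round 1: Gus 11, Fay 10, Ben 8. Ben has the fewest and is eliminated.
Round 2: Fay 18, Gus 11. Fay has a majority.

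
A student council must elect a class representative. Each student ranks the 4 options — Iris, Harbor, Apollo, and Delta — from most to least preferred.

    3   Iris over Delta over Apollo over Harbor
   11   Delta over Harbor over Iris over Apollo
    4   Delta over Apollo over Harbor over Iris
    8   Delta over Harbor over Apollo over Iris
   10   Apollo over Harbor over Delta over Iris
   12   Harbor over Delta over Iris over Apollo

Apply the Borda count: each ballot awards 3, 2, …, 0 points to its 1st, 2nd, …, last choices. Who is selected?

Borda scores:
  Iris: 3·3 + 11·1 + 4·0 + 8·0 + 10·0 + 12·1 = 32
  Harbor: 3·0 + 11·2 + 4·1 + 8·2 + 10·2 + 12·3 = 98
  Apollo: 3·1 + 11·0 + 4·2 + 8·1 + 10·3 + 12·0 = 49
  Delta: 3·2 + 11·3 + 4·3 + 8·3 + 10·1 + 12·2 = 109
Delta has the highest total.

Delta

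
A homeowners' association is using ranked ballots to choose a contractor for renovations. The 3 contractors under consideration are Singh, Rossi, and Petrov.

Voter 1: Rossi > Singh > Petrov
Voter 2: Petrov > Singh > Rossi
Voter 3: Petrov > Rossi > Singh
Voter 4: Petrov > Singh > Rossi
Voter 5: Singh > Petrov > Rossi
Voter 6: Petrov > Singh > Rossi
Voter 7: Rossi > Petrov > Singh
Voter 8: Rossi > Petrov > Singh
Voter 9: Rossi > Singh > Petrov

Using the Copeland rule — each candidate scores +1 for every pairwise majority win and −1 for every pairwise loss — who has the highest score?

Petrov

Pairwise results:
  Singh vs Rossi: Rossi wins 5–4.
  Singh vs Petrov: Petrov wins 6–3.
  Rossi vs Petrov: Petrov wins 5–4.
Copeland scores (wins − losses):
  Singh: 0 − 2 = -2
  Rossi: 1 − 1 = 0
  Petrov: 2 − 0 = 2
Petrov has the best Copeland score.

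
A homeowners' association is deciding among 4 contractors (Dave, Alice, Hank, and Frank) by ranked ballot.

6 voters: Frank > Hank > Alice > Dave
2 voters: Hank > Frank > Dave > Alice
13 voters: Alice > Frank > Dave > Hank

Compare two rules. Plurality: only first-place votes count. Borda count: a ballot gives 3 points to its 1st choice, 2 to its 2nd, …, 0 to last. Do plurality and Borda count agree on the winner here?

No

Plurality first-place counts: Dave 0, Alice 13, Hank 2, Frank 6 → Alice.
Borda totals: Dave 15, Alice 45, Hank 18, Frank 48 → Frank.
The two rules disagree: plurality picks Alice, Borda picks Frank.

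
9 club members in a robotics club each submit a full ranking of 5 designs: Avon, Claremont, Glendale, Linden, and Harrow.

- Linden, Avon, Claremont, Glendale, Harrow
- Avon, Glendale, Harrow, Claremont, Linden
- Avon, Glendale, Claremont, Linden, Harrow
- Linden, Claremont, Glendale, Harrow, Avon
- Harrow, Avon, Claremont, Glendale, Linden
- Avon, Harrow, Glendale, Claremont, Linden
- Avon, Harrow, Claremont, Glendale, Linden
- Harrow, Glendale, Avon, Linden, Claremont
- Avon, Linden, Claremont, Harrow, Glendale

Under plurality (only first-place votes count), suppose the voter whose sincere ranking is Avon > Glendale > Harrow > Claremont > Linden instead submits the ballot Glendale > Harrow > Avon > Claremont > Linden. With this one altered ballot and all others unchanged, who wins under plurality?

First-place totals with the altered ballot: Avon 4, Claremont 0, Glendale 1, Linden 2, Harrow 2.
The winner is unchanged: still Avon.

Avon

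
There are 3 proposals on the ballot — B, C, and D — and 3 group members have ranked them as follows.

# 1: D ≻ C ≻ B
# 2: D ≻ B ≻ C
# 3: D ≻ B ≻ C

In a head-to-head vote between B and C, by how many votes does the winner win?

Ballots ranking B above C: 2.
Ballots ranking C above B: 1.
B wins 2–1, a margin of 1.

1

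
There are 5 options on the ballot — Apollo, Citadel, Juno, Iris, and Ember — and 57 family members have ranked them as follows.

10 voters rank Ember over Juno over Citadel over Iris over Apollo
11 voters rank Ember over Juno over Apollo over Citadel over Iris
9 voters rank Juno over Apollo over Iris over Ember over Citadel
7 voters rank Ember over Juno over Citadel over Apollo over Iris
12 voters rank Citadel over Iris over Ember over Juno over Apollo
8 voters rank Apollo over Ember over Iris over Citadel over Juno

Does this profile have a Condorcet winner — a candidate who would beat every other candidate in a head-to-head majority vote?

Yes

Head-to-head results (57 voters total):
Apollo vs Citadel: Citadel wins 29–28.
Apollo vs Juno: Juno wins 49–8.
Apollo vs Iris: Apollo wins 35–22.
Apollo vs Ember: Ember wins 40–17.
Citadel vs Juno: Juno wins 37–20.
Citadel vs Iris: Citadel wins 40–17.
Citadel vs Ember: Ember wins 45–12.
Juno vs Iris: Juno wins 37–20.
Juno vs Ember: Ember wins 48–9.
Iris vs Ember: Ember wins 36–21.
Ember beats each rival — Apollo (40–17), Citadel (45–12), Juno (48–9), Iris (36–21) — so Ember is the Condorcet winner.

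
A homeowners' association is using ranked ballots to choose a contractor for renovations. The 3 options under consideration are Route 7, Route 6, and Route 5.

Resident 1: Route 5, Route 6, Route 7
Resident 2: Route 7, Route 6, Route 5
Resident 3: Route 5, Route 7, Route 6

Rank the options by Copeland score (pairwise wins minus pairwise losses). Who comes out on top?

Route 5

Pairwise results:
  Route 7 vs Route 6: Route 7 wins 2–1.
  Route 7 vs Route 5: Route 5 wins 2–1.
  Route 6 vs Route 5: Route 5 wins 2–1.
Copeland scores (wins − losses):
  Route 7: 1 − 1 = 0
  Route 6: 0 − 2 = -2
  Route 5: 2 − 0 = 2
Route 5 has the best Copeland score.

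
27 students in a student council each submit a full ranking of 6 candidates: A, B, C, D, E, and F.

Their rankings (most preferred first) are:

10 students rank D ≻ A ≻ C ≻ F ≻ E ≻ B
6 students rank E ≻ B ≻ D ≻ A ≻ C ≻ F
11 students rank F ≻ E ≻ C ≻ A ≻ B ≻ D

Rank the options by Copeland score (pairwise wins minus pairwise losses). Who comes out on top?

E

Pairwise results:
  A vs B: A wins 21–6.
  A vs C: A wins 16–11.
  A vs D: D wins 16–11.
  A vs E: E wins 17–10.
  A vs F: A wins 16–11.
  B vs C: C wins 21–6.
  B vs D: B wins 17–10.
  B vs E: E wins 27–0.
  B vs F: F wins 21–6.
  C vs D: D wins 16–11.
  C vs E: E wins 17–10.
  C vs F: C wins 16–11.
  D vs E: E wins 17–10.
  D vs F: D wins 16–11.
  E vs F: F wins 21–6.
Copeland scores (wins − losses):
  A: 3 − 2 = 1
  B: 1 − 4 = -3
  C: 2 − 3 = -1
  D: 3 − 2 = 1
  E: 4 − 1 = 3
  F: 2 − 3 = -1
E has the best Copeland score.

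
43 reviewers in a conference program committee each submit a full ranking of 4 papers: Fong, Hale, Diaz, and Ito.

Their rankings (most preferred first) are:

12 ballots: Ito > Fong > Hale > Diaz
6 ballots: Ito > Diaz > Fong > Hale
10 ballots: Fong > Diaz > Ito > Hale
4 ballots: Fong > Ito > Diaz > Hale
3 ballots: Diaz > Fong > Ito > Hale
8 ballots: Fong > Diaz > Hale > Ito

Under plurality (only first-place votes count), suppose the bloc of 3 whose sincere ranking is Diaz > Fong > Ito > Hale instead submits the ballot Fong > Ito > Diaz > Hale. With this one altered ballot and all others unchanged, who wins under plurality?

First-place totals with the altered ballot: Fong 25, Hale 0, Diaz 0, Ito 18.
The winner is unchanged: still Fong.

Fong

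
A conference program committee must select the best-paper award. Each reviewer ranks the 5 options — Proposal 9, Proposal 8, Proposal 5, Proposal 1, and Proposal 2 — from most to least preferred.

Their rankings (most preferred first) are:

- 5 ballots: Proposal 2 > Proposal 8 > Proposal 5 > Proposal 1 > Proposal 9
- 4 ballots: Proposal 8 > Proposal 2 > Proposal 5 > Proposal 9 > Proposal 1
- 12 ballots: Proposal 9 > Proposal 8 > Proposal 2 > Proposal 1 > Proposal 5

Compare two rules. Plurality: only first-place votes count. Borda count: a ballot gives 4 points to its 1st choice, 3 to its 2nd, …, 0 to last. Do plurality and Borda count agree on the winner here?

No

Plurality first-place counts: Proposal 9 12, Proposal 8 4, Proposal 5 0, Proposal 1 0, Proposal 2 5 → Proposal 9.
Borda totals: Proposal 9 52, Proposal 8 67, Proposal 5 18, Proposal 1 17, Proposal 2 56 → Proposal 8.
The two rules disagree: plurality picks Proposal 9, Borda picks Proposal 8.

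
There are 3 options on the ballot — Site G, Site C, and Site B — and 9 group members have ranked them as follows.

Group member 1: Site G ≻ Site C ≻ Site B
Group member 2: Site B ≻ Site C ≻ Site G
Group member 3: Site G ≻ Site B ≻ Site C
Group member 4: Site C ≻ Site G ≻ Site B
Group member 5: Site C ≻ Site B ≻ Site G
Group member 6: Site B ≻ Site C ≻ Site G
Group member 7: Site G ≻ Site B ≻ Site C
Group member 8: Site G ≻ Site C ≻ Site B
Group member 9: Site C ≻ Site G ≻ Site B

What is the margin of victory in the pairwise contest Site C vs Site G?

Ballots ranking Site C above Site G: 5.
Ballots ranking Site G above Site C: 4.
Site C wins 5–4, a margin of 1.

1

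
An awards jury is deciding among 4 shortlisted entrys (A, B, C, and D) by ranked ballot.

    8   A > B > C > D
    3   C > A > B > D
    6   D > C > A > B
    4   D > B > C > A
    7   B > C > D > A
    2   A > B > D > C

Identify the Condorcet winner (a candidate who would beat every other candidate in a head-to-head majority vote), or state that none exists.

None — there is no Condorcet winner

Head-to-head results (30 voters total):
A vs B: A wins 19–11.
A vs C: C wins 20–10.
A vs D: D wins 17–13.
B vs C: B wins 21–9.
B vs D: B wins 20–10.
C vs D: C wins 18–12.
No candidate beats all others: A beats B beats C beats A, a majority cycle.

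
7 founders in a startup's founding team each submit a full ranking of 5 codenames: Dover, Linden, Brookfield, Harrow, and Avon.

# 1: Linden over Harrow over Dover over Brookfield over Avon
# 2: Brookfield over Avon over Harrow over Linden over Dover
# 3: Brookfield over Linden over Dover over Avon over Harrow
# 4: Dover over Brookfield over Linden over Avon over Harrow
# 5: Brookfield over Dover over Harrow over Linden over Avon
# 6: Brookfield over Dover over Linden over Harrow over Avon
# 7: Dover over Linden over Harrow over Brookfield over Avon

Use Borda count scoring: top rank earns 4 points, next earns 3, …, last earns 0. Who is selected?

Borda scores:
  Dover: 2 + 0 + 2 + 4 + 3 + 3 + 4 = 18
  Linden: 4 + 1 + 3 + 2 + 1 + 2 + 3 = 16
  Brookfield: 1 + 4 + 4 + 3 + 4 + 4 + 1 = 21
  Harrow: 3 + 2 + 0 + 0 + 2 + 1 + 2 = 10
  Avon: 0 + 3 + 1 + 1 + 0 + 0 + 0 = 5
Brookfield has the highest total.

Brookfield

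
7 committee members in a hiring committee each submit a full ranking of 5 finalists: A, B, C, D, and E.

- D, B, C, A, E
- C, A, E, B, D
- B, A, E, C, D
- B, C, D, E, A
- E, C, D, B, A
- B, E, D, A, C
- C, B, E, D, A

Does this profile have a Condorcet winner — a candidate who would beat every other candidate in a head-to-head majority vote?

Yes

Head-to-head results (7 voters total):
A vs B: B wins 6–1.
A vs C: C wins 5–2.
A vs D: D wins 5–2.
A vs E: E wins 4–3.
B vs C: B wins 4–3.
B vs D: B wins 5–2.
B vs E: B wins 5–2.
C vs D: C wins 5–2.
C vs E: C wins 4–3.
D vs E: E wins 5–2.
B beats each rival — A (6–1), C (4–3), D (5–2), E (5–2) — so B is the Condorcet winner.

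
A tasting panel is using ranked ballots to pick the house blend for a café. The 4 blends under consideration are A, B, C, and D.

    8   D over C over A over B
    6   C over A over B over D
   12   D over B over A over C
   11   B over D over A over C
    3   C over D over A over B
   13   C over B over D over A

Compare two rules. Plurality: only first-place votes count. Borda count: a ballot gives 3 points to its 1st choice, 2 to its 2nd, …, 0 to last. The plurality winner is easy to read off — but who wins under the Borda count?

D

Plurality first-place counts: A 0, B 11, C 22, D 20 → C.
Borda totals: A 46, B 89, C 82, D 101 → D.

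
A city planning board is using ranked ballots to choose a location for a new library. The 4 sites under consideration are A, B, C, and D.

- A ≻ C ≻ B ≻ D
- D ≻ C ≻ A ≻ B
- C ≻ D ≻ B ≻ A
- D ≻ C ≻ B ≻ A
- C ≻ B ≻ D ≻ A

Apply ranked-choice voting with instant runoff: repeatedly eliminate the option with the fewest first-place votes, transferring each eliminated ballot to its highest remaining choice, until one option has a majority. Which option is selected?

Round 1: C 2, D 2, A 1, B 0. B has the fewest and is eliminated.
Round 2: C 2, D 2, A 1. A has the fewest and is eliminated.
Round 3: C 3, D 2. C has a majority.

C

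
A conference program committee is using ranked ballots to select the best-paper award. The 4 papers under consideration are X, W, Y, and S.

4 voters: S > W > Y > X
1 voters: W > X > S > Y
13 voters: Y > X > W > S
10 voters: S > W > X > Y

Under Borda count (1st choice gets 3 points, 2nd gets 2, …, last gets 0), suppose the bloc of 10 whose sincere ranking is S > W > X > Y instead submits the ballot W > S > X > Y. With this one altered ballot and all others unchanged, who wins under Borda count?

W

Borda totals with the altered ballot: X 38, W 54, Y 43, S 33.
The winner is unchanged: still W.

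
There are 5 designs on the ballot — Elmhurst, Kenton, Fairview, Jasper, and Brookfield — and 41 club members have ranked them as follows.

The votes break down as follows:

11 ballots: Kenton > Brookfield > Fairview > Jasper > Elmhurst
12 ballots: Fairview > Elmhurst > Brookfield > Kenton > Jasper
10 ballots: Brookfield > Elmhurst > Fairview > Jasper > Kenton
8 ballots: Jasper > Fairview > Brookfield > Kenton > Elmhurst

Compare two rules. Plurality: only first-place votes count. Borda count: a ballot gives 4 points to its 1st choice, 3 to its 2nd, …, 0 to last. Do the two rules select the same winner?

Plurality first-place counts: Elmhurst 0, Kenton 11, Fairview 12, Jasper 8, Brookfield 10 → Fairview.
Borda totals: Elmhurst 66, Kenton 64, Fairview 114, Jasper 53, Brookfield 113 → Fairview.
The two rules agree on Fairview.

Yes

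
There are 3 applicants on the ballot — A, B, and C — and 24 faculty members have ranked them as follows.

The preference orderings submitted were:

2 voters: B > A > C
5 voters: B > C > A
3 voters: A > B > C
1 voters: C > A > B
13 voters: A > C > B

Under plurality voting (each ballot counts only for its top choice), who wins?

A

First-place vote totals:
  A: 16
  B: 7
  C: 1
A has the most first-place votes.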